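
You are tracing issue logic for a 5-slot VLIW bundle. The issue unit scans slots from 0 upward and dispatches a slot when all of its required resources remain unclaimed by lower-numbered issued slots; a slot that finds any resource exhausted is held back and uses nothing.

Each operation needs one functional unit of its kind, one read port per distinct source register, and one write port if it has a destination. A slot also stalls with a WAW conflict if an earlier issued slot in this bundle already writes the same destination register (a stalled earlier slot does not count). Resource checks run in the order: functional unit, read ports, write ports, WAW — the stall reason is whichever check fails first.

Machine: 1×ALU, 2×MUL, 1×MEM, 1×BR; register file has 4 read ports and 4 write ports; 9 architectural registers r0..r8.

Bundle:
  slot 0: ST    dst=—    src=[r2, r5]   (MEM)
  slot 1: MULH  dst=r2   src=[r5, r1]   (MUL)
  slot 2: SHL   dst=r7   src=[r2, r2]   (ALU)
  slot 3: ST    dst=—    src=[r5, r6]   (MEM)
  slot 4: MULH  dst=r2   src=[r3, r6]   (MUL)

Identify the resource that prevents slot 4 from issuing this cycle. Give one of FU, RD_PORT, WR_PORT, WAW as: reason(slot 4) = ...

[0] MEM needs rd=2 wr=0: ok; after: ALU=1 MUL=2 MEM=0 BR=1, R=2, W=4
[1] MUL needs rd=2 wr=1: ok; after: ALU=1 MUL=1 MEM=0 BR=1, R=0, W=3
[2] ALU needs rd=1 wr=1: RD_PORT; after: ALU=1 MUL=1 MEM=0 BR=1, R=0, W=3
[3] MEM needs rd=2 wr=0: FU; after: ALU=1 MUL=1 MEM=0 BR=1, R=0, W=3
[4] MUL needs rd=2 wr=1: RD_PORT; after: ALU=1 MUL=1 MEM=0 BR=1, R=0, W=3

reason(slot 4) = RD_PORT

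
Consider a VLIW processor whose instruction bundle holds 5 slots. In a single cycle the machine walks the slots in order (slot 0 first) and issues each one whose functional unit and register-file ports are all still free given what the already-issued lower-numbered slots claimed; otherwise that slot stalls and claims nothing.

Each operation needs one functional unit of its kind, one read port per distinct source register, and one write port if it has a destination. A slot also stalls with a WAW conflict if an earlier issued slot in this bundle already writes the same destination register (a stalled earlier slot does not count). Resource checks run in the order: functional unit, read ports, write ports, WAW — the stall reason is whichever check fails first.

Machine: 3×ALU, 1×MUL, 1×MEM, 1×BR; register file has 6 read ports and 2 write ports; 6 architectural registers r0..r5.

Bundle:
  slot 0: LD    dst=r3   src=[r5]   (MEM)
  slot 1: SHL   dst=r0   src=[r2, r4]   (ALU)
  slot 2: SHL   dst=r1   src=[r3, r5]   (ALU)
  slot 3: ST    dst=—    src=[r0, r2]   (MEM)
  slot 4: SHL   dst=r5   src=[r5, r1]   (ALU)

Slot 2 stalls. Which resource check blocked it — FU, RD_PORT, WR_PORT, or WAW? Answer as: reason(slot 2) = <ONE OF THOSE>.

reason(slot 2) = WR_PORT

  0. MEM→r3 ⇒ go  {3A/1Mu/0Ld/1B | 5r 1w}
  1. ALU→r0 ⇒ go  {2A/1Mu/0Ld/1B | 3r 0w}
  2. ALU→r1 ⇒ no(WR_PORT)  {2A/1Mu/0Ld/1B | 3r 0w}
  3. MEM ⇒ no(FU)  {2A/1Mu/0Ld/1B | 3r 0w}
  4. ALU→r5 ⇒ no(WR_PORT)  {2A/1Mu/0Ld/1B | 3r 0w}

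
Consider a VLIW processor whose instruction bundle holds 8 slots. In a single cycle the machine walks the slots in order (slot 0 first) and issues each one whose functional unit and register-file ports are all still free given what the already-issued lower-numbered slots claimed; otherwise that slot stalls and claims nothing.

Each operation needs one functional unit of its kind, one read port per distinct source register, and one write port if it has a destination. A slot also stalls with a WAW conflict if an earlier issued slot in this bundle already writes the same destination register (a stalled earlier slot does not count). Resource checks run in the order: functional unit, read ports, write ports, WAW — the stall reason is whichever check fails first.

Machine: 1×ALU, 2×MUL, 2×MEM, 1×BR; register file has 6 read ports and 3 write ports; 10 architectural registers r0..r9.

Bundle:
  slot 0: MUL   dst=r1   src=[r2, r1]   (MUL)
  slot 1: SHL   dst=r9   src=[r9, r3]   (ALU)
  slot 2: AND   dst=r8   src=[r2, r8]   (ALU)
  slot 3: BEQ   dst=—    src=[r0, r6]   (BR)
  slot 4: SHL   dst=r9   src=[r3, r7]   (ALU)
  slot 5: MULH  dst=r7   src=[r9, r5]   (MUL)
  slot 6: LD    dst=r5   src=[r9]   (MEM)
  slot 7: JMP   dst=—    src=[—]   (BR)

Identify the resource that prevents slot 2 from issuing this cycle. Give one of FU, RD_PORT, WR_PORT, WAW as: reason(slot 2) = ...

reason(slot 2) = FU

(0) want 1×MUL +2rd +1wr — yes → AL1|MU1|ME2|BR1|rd4|wr2
(1) want 1×ALU +2rd +1wr — yes → AL0|MU1|ME2|BR1|rd2|wr1
(2) want 1×ALU +2rd +1wr — FU → AL0|MU1|ME2|BR1|rd2|wr1
(3) want 1×BR +2rd +0wr — yes → AL0|MU1|ME2|BR0|rd0|wr1
(4) want 1×ALU +2rd +1wr — FU → AL0|MU1|ME2|BR0|rd0|wr1
(5) want 1×MUL +2rd +1wr — RD_PORT → AL0|MU1|ME2|BR0|rd0|wr1
(6) want 1×MEM +1rd +1wr — RD_PORT → AL0|MU1|ME2|BR0|rd0|wr1
(7) want 1×BR +0rd +0wr — FU → AL0|MU1|ME2|BR0|rd0|wr1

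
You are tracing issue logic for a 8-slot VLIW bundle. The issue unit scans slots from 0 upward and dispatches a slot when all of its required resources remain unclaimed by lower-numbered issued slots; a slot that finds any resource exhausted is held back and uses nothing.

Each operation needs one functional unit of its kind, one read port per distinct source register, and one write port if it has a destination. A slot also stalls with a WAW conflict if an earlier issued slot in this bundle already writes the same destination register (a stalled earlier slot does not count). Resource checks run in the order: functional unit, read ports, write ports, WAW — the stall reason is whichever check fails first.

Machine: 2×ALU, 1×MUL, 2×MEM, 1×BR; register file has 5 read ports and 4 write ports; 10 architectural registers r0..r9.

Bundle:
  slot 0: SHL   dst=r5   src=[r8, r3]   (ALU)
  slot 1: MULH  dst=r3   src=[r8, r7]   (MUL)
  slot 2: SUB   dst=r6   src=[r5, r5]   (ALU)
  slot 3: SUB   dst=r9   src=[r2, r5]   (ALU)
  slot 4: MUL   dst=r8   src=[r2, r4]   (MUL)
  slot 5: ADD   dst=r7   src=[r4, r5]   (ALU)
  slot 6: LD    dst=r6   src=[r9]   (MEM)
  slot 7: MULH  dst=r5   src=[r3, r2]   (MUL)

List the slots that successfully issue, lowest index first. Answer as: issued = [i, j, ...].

issued = [0, 1, 2]

slot 0 (ALU): ISSUE — free A1,Mu1,Ld2,B1 rp3 wp3
slot 1 (MUL): ISSUE — free A1,Mu0,Ld2,B1 rp1 wp2
slot 2 (ALU): ISSUE — free A0,Mu0,Ld2,B1 rp0 wp1
slot 3 (ALU): stall FU — free A0,Mu0,Ld2,B1 rp0 wp1
slot 4 (MUL): stall FU — free A0,Mu0,Ld2,B1 rp0 wp1
slot 5 (ALU): stall FU — free A0,Mu0,Ld2,B1 rp0 wp1
slot 6 (MEM): stall RD_PORT — free A0,Mu0,Ld2,B1 rp0 wp1
slot 7 (MUL): stall FU — free A0,Mu0,Ld2,B1 rp0 wp1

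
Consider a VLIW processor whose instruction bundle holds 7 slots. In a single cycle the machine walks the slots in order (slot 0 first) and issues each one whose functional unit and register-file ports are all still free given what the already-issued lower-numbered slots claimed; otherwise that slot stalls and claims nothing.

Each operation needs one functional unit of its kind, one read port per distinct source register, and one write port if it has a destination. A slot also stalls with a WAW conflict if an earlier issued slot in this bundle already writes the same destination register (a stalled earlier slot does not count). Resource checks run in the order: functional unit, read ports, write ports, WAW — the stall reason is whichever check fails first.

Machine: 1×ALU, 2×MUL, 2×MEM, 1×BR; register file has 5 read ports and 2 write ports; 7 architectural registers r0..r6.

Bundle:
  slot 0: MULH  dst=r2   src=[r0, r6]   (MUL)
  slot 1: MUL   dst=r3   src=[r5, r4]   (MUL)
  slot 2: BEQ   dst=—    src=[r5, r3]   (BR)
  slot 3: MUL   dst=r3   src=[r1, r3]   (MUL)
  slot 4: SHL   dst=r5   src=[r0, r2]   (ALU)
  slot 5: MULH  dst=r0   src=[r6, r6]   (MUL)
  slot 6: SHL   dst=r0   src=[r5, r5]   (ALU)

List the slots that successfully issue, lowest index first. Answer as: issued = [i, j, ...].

issued = [0, 1]

#0 MUL src=r0,r6 dispatched  <A:1 Mu:1 Ld:2 B:1 rd:3 wr:1>
#1 MUL src=r5,r4 dispatched  <A:1 Mu:0 Ld:2 B:1 rd:1 wr:0>
#2 BR src=r5,r3 held:RD_PORT  <A:1 Mu:0 Ld:2 B:1 rd:1 wr:0>
#3 MUL src=r1,r3 held:FU  <A:1 Mu:0 Ld:2 B:1 rd:1 wr:0>
#4 ALU src=r0,r2 held:RD_PORT  <A:1 Mu:0 Ld:2 B:1 rd:1 wr:0>
#5 MUL src=r6,r6 held:FU  <A:1 Mu:0 Ld:2 B:1 rd:1 wr:0>
#6 ALU src=r5,r5 held:WR_PORT  <A:1 Mu:0 Ld:2 B:1 rd:1 wr:0>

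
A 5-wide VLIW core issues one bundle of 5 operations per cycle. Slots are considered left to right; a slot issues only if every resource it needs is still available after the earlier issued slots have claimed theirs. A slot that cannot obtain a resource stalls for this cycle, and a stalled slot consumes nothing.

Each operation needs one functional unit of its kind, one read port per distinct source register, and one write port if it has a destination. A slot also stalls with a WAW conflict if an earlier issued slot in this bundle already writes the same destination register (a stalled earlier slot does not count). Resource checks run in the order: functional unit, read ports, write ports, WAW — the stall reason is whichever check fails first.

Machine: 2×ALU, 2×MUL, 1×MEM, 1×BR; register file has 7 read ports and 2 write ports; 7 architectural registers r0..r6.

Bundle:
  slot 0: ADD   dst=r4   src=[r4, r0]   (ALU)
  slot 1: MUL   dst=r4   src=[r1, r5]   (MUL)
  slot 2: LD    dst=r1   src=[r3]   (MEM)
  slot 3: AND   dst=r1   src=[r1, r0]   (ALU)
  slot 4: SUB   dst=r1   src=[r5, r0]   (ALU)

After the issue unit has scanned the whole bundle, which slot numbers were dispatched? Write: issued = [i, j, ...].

issued = [0, 2]

slot 0 (ALU): ISSUE — free A1,Mu2,Ld1,B1 rp5 wp1
slot 1 (MUL): stall WAW — free A1,Mu2,Ld1,B1 rp5 wp1
slot 2 (MEM): ISSUE — free A1,Mu2,Ld0,B1 rp4 wp0
slot 3 (ALU): stall WR_PORT — free A1,Mu2,Ld0,B1 rp4 wp0
slot 4 (ALU): stall WR_PORT — free A1,Mu2,Ld0,B1 rp4 wp0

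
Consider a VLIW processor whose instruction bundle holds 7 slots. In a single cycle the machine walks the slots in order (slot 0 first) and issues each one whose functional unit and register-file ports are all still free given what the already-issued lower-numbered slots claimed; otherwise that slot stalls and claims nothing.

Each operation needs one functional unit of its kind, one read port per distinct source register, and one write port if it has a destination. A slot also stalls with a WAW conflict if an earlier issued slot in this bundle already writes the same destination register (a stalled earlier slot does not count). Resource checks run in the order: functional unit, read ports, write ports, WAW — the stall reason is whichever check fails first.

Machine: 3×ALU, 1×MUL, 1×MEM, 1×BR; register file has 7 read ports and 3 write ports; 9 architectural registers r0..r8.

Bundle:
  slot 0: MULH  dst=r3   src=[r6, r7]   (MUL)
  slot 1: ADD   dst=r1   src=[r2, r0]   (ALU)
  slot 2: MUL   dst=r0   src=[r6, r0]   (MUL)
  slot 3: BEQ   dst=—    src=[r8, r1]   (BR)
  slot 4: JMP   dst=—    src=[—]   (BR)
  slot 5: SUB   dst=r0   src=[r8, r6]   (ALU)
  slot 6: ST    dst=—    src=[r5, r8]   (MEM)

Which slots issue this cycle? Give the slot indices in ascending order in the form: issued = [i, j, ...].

issued = [0, 1, 3]

#0 MUL src=r6,r7 dispatched  <A:3 Mu:0 Ld:1 B:1 rd:5 wr:2>
#1 ALU src=r2,r0 dispatched  <A:2 Mu:0 Ld:1 B:1 rd:3 wr:1>
#2 MUL src=r6,r0 held:FU  <A:2 Mu:0 Ld:1 B:1 rd:3 wr:1>
#3 BR src=r8,r1 dispatched  <A:2 Mu:0 Ld:1 B:0 rd:1 wr:1>
#4 BR src=- held:FU  <A:2 Mu:0 Ld:1 B:0 rd:1 wr:1>
#5 ALU src=r8,r6 held:RD_PORT  <A:2 Mu:0 Ld:1 B:0 rd:1 wr:1>
#6 MEM src=r5,r8 held:RD_PORT  <A:2 Mu:0 Ld:1 B:0 rd:1 wr:1>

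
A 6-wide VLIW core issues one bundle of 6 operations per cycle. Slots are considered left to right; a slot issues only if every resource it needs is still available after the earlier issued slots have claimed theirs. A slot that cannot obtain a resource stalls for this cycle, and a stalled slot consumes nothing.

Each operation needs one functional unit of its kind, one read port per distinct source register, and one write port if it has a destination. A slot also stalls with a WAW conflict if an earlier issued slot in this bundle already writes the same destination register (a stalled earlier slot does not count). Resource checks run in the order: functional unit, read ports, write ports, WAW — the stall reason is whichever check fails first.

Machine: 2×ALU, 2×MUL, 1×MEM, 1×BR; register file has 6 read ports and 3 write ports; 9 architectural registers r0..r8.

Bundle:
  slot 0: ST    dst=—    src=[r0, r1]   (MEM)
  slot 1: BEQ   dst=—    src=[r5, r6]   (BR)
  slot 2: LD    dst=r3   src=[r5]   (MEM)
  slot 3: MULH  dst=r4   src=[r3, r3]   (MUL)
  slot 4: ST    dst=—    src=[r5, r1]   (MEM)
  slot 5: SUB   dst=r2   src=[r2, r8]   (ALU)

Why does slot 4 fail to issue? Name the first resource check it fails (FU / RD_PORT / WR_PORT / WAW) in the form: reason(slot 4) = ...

reason(slot 4) = FU

#0 MEM src=r0,r1 dispatched  <A:2 Mu:2 Ld:0 B:1 rd:4 wr:3>
#1 BR src=r5,r6 dispatched  <A:2 Mu:2 Ld:0 B:0 rd:2 wr:3>
#2 MEM src=r5 held:FU  <A:2 Mu:2 Ld:0 B:0 rd:2 wr:3>
#3 MUL src=r3,r3 dispatched  <A:2 Mu:1 Ld:0 B:0 rd:1 wr:2>
#4 MEM src=r5,r1 held:FU  <A:2 Mu:1 Ld:0 B:0 rd:1 wr:2>
#5 ALU src=r2,r8 held:RD_PORT  <A:2 Mu:1 Ld:0 B:0 rd:1 wr:2>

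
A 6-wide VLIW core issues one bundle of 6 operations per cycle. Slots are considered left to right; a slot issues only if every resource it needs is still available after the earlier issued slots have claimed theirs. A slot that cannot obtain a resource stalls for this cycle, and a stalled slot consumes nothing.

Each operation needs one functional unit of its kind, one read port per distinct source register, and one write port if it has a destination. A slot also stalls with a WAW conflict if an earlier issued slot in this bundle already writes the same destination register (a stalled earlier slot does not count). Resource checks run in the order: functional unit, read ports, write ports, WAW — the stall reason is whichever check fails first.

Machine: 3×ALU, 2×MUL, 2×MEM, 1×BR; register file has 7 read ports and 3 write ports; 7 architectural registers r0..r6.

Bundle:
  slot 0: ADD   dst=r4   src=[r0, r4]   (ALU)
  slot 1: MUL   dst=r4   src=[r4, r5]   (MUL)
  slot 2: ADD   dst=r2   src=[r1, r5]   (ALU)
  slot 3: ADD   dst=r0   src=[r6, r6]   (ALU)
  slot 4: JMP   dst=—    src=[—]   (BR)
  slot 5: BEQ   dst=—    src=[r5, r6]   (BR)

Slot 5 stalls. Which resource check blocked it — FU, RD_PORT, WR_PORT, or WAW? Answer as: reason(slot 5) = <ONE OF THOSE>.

reason(slot 5) = FU

(0) want 1×ALU +2rd +1wr — yes → AL2|MU2|ME2|BR1|rd5|wr2
(1) want 1×MUL +2rd +1wr — WAW → AL2|MU2|ME2|BR1|rd5|wr2
(2) want 1×ALU +2rd +1wr — yes → AL1|MU2|ME2|BR1|rd3|wr1
(3) want 1×ALU +1rd +1wr — yes → AL0|MU2|ME2|BR1|rd2|wr0
(4) want 1×BR +0rd +0wr — yes → AL0|MU2|ME2|BR0|rd2|wr0
(5) want 1×BR +2rd +0wr — FU → AL0|MU2|ME2|BR0|rd2|wr0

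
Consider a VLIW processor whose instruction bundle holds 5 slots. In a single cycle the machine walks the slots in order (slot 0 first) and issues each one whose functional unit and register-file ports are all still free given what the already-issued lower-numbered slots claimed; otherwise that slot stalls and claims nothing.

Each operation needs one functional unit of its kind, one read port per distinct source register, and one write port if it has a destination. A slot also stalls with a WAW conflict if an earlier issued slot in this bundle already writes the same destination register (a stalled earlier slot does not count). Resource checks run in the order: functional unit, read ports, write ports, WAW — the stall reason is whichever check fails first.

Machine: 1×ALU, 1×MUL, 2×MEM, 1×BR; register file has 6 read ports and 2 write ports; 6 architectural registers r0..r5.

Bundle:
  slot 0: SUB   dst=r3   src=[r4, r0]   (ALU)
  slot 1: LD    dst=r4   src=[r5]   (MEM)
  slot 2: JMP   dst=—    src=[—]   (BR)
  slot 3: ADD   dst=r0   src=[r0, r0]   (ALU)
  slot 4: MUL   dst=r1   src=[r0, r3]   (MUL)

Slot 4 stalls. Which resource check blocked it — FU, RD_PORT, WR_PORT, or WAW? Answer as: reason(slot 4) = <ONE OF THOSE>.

(0) want 1×ALU +2rd +1wr — yes → AL0|MU1|ME2|BR1|rd4|wr1
(1) want 1×MEM +1rd +1wr — yes → AL0|MU1|ME1|BR1|rd3|wr0
(2) want 1×BR +0rd +0wr — yes → AL0|MU1|ME1|BR0|rd3|wr0
(3) want 1×ALU +1rd +1wr — FU → AL0|MU1|ME1|BR0|rd3|wr0
(4) want 1×MUL +2rd +1wr — WR_PORT → AL0|MU1|ME1|BR0|rd3|wr0

reason(slot 4) = WR_PORT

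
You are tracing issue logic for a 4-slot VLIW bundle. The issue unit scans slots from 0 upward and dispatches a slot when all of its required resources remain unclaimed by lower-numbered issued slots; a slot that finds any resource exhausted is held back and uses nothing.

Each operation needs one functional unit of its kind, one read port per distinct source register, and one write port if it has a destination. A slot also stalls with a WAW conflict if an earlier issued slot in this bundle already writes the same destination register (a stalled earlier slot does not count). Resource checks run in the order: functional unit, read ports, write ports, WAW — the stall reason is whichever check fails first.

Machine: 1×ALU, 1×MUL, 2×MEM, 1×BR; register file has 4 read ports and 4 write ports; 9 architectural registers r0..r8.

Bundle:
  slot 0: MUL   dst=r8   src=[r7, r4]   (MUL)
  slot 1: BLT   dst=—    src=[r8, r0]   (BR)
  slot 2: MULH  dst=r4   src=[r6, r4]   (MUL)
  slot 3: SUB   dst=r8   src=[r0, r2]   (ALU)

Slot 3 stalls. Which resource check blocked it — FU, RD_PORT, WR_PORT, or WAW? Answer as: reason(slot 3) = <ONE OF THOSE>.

  0. MUL→r8 ⇒ go  {1A/0Mu/2Ld/1B | 2r 3w}
  1. BR ⇒ go  {1A/0Mu/2Ld/0B | 0r 3w}
  2. MUL→r4 ⇒ no(FU)  {1A/0Mu/2Ld/0B | 0r 3w}
  3. ALU→r8 ⇒ no(RD_PORT)  {1A/0Mu/2Ld/0B | 0r 3w}

reason(slot 3) = RD_PORT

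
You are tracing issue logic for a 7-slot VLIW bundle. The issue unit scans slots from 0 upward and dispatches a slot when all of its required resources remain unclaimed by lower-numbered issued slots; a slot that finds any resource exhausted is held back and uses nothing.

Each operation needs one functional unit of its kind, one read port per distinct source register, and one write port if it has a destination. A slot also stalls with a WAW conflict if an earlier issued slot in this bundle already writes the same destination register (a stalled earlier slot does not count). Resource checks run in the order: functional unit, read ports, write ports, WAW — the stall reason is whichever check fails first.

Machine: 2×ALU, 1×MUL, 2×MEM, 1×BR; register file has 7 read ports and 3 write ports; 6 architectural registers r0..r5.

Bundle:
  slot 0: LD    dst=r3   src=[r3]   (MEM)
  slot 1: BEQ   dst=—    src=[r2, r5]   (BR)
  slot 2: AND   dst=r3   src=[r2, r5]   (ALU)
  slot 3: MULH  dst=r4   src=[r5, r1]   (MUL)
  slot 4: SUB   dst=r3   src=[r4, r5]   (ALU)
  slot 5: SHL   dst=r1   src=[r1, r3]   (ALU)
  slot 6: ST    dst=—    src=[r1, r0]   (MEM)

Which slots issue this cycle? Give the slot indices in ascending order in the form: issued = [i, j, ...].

issued = [0, 1, 3, 5]

  0. MEM→r3 ⇒ go  {2A/1Mu/1Ld/1B | 6r 2w}
  1. BR ⇒ go  {2A/1Mu/1Ld/0B | 4r 2w}
  2. ALU→r3 ⇒ no(WAW)  {2A/1Mu/1Ld/0B | 4r 2w}
  3. MUL→r4 ⇒ go  {2A/0Mu/1Ld/0B | 2r 1w}
  4. ALU→r3 ⇒ no(WAW)  {2A/0Mu/1Ld/0B | 2r 1w}
  5. ALU→r1 ⇒ go  {1A/0Mu/1Ld/0B | 0r 0w}
  6. MEM ⇒ no(RD_PORT)  {1A/0Mu/1Ld/0B | 0r 0w}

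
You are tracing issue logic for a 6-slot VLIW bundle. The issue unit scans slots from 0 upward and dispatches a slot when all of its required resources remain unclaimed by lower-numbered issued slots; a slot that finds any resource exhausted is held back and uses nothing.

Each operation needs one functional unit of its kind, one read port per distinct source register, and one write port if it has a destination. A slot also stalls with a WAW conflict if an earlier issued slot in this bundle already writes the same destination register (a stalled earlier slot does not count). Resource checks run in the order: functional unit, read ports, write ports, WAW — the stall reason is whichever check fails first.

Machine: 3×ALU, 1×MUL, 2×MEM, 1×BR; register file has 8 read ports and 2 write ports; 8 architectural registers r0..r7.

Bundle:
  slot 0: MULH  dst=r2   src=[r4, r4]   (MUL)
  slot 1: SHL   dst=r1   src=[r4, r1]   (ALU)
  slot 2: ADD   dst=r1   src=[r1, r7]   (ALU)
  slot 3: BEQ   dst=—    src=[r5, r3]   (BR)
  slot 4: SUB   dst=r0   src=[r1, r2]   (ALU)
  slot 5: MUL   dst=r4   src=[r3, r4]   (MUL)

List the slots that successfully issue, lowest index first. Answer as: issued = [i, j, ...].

  0. MUL→r2 ⇒ go  {3A/0Mu/2Ld/1B | 7r 1w}
  1. ALU→r1 ⇒ go  {2A/0Mu/2Ld/1B | 5r 0w}
  2. ALU→r1 ⇒ no(WR_PORT)  {2A/0Mu/2Ld/1B | 5r 0w}
  3. BR ⇒ go  {2A/0Mu/2Ld/0B | 3r 0w}
  4. ALU→r0 ⇒ no(WR_PORT)  {2A/0Mu/2Ld/0B | 3r 0w}
  5. MUL→r4 ⇒ no(FU)  {2A/0Mu/2Ld/0B | 3r 0w}

issued = [0, 1, 3]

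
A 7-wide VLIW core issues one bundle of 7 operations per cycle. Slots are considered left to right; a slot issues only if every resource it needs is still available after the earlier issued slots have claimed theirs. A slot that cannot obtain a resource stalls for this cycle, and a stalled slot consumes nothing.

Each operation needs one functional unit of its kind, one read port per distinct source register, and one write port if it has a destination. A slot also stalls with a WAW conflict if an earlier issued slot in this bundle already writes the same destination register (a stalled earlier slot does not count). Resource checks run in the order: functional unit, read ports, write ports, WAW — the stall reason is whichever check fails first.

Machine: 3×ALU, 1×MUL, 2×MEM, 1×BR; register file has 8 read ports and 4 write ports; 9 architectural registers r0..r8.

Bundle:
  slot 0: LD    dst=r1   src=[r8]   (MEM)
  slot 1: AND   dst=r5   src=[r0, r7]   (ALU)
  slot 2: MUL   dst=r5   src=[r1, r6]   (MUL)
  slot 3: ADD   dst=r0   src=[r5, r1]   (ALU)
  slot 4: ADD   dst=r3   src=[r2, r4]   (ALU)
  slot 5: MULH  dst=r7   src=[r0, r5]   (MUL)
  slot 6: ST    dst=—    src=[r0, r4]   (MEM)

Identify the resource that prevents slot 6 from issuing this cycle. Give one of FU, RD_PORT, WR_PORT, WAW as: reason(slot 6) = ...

reason(slot 6) = RD_PORT

#0 MEM src=r8 dispatched  <A:3 Mu:1 Ld:1 B:1 rd:7 wr:3>
#1 ALU src=r0,r7 dispatched  <A:2 Mu:1 Ld:1 B:1 rd:5 wr:2>
#2 MUL src=r1,r6 held:WAW  <A:2 Mu:1 Ld:1 B:1 rd:5 wr:2>
#3 ALU src=r5,r1 dispatched  <A:1 Mu:1 Ld:1 B:1 rd:3 wr:1>
#4 ALU src=r2,r4 dispatched  <A:0 Mu:1 Ld:1 B:1 rd:1 wr:0>
#5 MUL src=r0,r5 held:RD_PORT  <A:0 Mu:1 Ld:1 B:1 rd:1 wr:0>
#6 MEM src=r0,r4 held:RD_PORT  <A:0 Mu:1 Ld:1 B:1 rd:1 wr:0>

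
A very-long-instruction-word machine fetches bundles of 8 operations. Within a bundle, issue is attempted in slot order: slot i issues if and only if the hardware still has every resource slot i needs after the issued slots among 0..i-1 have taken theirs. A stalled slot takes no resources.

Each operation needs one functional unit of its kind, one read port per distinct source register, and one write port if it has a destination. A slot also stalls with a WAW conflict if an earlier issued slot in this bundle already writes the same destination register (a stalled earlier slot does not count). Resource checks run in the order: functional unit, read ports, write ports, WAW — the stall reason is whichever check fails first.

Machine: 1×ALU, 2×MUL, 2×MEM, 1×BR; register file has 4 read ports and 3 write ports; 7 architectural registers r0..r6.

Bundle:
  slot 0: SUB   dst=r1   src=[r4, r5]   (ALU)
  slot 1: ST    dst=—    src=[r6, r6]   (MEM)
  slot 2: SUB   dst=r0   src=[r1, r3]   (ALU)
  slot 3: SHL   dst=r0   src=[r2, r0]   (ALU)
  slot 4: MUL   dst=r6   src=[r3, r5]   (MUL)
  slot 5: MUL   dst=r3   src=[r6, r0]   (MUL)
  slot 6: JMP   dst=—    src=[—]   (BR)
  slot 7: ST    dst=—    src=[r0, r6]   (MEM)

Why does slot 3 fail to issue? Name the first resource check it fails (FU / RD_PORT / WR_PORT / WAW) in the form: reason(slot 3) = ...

  0. ALU→r1 ⇒ go  {0A/2Mu/2Ld/1B | 2r 2w}
  1. MEM ⇒ go  {0A/2Mu/1Ld/1B | 1r 2w}
  2. ALU→r0 ⇒ no(FU)  {0A/2Mu/1Ld/1B | 1r 2w}
  3. ALU→r0 ⇒ no(FU)  {0A/2Mu/1Ld/1B | 1r 2w}
  4. MUL→r6 ⇒ no(RD_PORT)  {0A/2Mu/1Ld/1B | 1r 2w}
  5. MUL→r3 ⇒ no(RD_PORT)  {0A/2Mu/1Ld/1B | 1r 2w}
  6. BR ⇒ go  {0A/2Mu/1Ld/0B | 1r 2w}
  7. MEM ⇒ no(RD_PORT)  {0A/2Mu/1Ld/0B | 1r 2w}

reason(slot 3) = FU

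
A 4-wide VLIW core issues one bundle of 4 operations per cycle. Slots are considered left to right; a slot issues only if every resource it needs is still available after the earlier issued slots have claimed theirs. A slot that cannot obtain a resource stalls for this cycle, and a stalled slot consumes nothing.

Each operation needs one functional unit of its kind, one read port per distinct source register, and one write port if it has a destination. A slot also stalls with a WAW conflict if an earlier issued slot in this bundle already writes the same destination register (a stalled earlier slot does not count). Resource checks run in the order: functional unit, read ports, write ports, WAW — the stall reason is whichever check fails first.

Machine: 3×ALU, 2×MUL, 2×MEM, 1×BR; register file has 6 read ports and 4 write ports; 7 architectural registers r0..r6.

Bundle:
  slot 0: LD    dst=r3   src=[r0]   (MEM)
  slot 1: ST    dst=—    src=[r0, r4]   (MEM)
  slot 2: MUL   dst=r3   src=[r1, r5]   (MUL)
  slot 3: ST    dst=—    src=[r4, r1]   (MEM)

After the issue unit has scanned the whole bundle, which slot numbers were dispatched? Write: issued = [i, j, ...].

issued = [0, 1]

slot 0 (MEM): ISSUE — free A3,Mu2,Ld1,B1 rp5 wp3
slot 1 (MEM): ISSUE — free A3,Mu2,Ld0,B1 rp3 wp3
slot 2 (MUL): stall WAW — free A3,Mu2,Ld0,B1 rp3 wp3
slot 3 (MEM): stall FU — free A3,Mu2,Ld0,B1 rp3 wp3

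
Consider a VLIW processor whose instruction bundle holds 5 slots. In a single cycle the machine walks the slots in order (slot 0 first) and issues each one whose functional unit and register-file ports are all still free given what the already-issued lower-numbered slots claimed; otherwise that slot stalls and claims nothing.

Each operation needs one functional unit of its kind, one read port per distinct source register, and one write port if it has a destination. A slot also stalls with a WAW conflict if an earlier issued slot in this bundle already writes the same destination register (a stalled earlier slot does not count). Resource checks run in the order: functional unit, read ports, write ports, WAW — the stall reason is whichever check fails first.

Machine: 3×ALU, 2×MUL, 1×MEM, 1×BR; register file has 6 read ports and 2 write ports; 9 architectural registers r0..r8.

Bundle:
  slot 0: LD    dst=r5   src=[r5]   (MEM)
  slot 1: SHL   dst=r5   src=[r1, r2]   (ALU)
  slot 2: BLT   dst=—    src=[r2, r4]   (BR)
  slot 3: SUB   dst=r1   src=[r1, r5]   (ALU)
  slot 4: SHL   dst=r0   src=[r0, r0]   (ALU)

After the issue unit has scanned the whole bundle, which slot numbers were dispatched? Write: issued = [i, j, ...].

(0) want 1×MEM +1rd +1wr — yes → AL3|MU2|ME0|BR1|rd5|wr1
(1) want 1×ALU +2rd +1wr — WAW → AL3|MU2|ME0|BR1|rd5|wr1
(2) want 1×BR +2rd +0wr — yes → AL3|MU2|ME0|BR0|rd3|wr1
(3) want 1×ALU +2rd +1wr — yes → AL2|MU2|ME0|BR0|rd1|wr0
(4) want 1×ALU +1rd +1wr — WR_PORT → AL2|MU2|ME0|BR0|rd1|wr0

issued = [0, 2, 3]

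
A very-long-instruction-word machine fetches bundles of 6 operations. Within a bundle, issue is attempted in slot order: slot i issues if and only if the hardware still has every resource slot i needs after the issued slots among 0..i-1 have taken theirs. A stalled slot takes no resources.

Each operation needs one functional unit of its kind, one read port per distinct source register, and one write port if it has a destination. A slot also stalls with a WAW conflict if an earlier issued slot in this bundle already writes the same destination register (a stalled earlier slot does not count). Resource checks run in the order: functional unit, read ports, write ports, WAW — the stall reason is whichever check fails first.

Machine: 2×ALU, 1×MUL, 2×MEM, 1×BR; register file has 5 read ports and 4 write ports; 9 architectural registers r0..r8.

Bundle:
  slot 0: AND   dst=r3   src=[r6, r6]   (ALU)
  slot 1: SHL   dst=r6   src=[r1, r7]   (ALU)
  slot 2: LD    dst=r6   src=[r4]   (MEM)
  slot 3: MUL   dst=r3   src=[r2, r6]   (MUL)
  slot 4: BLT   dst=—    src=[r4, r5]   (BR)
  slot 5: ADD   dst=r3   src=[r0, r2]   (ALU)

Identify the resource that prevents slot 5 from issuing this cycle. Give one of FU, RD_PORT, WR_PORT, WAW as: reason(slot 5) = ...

#0 ALU src=r6,r6 dispatched  <A:1 Mu:1 Ld:2 B:1 rd:4 wr:3>
#1 ALU src=r1,r7 dispatched  <A:0 Mu:1 Ld:2 B:1 rd:2 wr:2>
#2 MEM src=r4 held:WAW  <A:0 Mu:1 Ld:2 B:1 rd:2 wr:2>
#3 MUL src=r2,r6 held:WAW  <A:0 Mu:1 Ld:2 B:1 rd:2 wr:2>
#4 BR src=r4,r5 dispatched  <A:0 Mu:1 Ld:2 B:0 rd:0 wr:2>
#5 ALU src=r0,r2 held:FU  <A:0 Mu:1 Ld:2 B:0 rd:0 wr:2>

reason(slot 5) = FU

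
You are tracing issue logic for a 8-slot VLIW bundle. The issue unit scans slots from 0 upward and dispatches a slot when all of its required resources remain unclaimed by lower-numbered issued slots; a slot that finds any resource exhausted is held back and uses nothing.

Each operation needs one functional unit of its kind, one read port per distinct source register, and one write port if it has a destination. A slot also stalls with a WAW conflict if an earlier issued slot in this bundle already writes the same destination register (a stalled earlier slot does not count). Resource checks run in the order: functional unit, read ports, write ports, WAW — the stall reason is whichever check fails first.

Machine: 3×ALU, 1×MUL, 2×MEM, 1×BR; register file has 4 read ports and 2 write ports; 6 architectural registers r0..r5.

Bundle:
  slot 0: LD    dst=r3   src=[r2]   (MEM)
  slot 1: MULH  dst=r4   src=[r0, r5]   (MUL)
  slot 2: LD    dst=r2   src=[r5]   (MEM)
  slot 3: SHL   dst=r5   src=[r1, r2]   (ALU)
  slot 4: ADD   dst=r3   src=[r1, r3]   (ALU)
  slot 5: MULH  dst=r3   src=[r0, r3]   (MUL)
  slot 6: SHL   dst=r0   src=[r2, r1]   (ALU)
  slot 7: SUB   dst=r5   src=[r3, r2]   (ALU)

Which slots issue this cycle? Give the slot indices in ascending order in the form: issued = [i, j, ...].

slot 0 (MEM): ISSUE — free A3,Mu1,Ld1,B1 rp3 wp1
slot 1 (MUL): ISSUE — free A3,Mu0,Ld1,B1 rp1 wp0
slot 2 (MEM): stall WR_PORT — free A3,Mu0,Ld1,B1 rp1 wp0
slot 3 (ALU): stall RD_PORT — free A3,Mu0,Ld1,B1 rp1 wp0
slot 4 (ALU): stall RD_PORT — free A3,Mu0,Ld1,B1 rp1 wp0
slot 5 (MUL): stall FU — free A3,Mu0,Ld1,B1 rp1 wp0
slot 6 (ALU): stall RD_PORT — free A3,Mu0,Ld1,B1 rp1 wp0
slot 7 (ALU): stall RD_PORT — free A3,Mu0,Ld1,B1 rp1 wp0

issued = [0, 1]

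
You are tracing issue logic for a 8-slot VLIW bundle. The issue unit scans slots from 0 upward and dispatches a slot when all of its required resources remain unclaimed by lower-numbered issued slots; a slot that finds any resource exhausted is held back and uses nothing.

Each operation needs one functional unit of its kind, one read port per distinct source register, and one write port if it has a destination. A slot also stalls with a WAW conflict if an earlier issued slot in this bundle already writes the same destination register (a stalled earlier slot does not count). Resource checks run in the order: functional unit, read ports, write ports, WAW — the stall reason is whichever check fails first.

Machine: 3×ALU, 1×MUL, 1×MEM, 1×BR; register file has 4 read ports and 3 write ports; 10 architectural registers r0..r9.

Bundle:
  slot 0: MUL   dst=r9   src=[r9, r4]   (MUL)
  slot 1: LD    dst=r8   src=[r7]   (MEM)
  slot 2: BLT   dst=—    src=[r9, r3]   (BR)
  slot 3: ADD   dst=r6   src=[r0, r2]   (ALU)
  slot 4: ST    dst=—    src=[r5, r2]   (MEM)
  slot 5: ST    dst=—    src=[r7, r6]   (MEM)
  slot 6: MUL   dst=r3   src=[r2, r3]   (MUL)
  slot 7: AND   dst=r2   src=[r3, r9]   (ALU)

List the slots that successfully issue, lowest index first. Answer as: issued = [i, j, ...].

issued = [0, 1]

(0) want 1×MUL +2rd +1wr — yes → AL3|MU0|ME1|BR1|rd2|wr2
(1) want 1×MEM +1rd +1wr — yes → AL3|MU0|ME0|BR1|rd1|wr1
(2) want 1×BR +2rd +0wr — RD_PORT → AL3|MU0|ME0|BR1|rd1|wr1
(3) want 1×ALU +2rd +1wr — RD_PORT → AL3|MU0|ME0|BR1|rd1|wr1
(4) want 1×MEM +2rd +0wr — FU → AL3|MU0|ME0|BR1|rd1|wr1
(5) want 1×MEM +2rd +0wr — FU → AL3|MU0|ME0|BR1|rd1|wr1
(6) want 1×MUL +2rd +1wr — FU → AL3|MU0|ME0|BR1|rd1|wr1
(7) want 1×ALU +2rd +1wr — RD_PORT → AL3|MU0|ME0|BR1|rd1|wr1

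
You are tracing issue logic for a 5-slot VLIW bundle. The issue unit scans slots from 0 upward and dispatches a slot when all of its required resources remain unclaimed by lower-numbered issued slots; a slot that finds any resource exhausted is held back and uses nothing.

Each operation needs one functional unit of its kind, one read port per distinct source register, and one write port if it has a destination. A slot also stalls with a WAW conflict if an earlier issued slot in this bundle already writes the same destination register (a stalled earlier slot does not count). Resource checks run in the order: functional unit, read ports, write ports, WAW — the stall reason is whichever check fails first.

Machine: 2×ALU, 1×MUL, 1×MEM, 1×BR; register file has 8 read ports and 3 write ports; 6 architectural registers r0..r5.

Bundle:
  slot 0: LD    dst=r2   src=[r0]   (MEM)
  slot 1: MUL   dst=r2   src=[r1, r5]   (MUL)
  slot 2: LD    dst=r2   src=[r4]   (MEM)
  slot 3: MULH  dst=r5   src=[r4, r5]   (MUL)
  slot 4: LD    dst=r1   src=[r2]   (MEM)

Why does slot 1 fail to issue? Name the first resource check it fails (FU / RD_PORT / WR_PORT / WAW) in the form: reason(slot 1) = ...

reason(slot 1) = WAW

(0) want 1×MEM +1rd +1wr — yes → AL2|MU1|ME0|BR1|rd7|wr2
(1) want 1×MUL +2rd +1wr — WAW → AL2|MU1|ME0|BR1|rd7|wr2
(2) want 1×MEM +1rd +1wr — FU → AL2|MU1|ME0|BR1|rd7|wr2
(3) want 1×MUL +2rd +1wr — yes → AL2|MU0|ME0|BR1|rd5|wr1
(4) want 1×MEM +1rd +1wr — FU → AL2|MU0|ME0|BR1|rd5|wr1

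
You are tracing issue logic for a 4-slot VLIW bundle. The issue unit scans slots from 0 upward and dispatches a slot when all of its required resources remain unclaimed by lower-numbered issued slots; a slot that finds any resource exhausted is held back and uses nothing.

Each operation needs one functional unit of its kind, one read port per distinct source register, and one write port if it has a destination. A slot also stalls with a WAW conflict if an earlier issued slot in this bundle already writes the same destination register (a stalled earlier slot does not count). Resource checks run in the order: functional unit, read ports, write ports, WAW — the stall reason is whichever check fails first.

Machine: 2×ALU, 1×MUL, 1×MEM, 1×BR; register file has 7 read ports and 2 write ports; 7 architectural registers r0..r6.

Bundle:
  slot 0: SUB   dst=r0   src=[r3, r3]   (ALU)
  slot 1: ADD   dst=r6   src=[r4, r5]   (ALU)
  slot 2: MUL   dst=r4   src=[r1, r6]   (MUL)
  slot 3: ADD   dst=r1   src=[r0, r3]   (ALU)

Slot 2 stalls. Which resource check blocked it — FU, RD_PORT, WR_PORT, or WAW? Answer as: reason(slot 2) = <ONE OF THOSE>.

reason(slot 2) = WR_PORT

#0 ALU src=r3,r3 dispatched  <A:1 Mu:1 Ld:1 B:1 rd:6 wr:1>
#1 ALU src=r4,r5 dispatched  <A:0 Mu:1 Ld:1 B:1 rd:4 wr:0>
#2 MUL src=r1,r6 held:WR_PORT  <A:0 Mu:1 Ld:1 B:1 rd:4 wr:0>
#3 ALU src=r0,r3 held:FU  <A:0 Mu:1 Ld:1 B:1 rd:4 wr:0>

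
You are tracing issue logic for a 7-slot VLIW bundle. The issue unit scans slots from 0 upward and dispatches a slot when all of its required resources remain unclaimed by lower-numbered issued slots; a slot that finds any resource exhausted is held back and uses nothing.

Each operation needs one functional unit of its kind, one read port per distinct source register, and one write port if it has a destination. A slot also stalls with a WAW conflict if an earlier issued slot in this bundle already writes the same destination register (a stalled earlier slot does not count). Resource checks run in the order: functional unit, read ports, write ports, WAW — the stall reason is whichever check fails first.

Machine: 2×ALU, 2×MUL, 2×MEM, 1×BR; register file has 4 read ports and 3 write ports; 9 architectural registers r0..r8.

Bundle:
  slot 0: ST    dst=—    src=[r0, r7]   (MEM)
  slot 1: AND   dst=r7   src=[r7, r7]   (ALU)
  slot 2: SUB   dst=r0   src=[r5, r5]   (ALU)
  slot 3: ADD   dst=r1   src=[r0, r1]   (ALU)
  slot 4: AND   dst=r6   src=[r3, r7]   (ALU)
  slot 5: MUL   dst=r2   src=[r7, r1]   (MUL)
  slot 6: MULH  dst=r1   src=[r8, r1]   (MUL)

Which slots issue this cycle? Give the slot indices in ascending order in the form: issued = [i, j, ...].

(0) want 1×MEM +2rd +0wr — yes → AL2|MU2|ME1|BR1|rd2|wr3
(1) want 1×ALU +1rd +1wr — yes → AL1|MU2|ME1|BR1|rd1|wr2
(2) want 1×ALU +1rd +1wr — yes → AL0|MU2|ME1|BR1|rd0|wr1
(3) want 1×ALU +2rd +1wr — FU → AL0|MU2|ME1|BR1|rd0|wr1
(4) want 1×ALU +2rd +1wr — FU → AL0|MU2|ME1|BR1|rd0|wr1
(5) want 1×MUL +2rd +1wr — RD_PORT → AL0|MU2|ME1|BR1|rd0|wr1
(6) want 1×MUL +2rd +1wr — RD_PORT → AL0|MU2|ME1|BR1|rd0|wr1

issued = [0, 1, 2]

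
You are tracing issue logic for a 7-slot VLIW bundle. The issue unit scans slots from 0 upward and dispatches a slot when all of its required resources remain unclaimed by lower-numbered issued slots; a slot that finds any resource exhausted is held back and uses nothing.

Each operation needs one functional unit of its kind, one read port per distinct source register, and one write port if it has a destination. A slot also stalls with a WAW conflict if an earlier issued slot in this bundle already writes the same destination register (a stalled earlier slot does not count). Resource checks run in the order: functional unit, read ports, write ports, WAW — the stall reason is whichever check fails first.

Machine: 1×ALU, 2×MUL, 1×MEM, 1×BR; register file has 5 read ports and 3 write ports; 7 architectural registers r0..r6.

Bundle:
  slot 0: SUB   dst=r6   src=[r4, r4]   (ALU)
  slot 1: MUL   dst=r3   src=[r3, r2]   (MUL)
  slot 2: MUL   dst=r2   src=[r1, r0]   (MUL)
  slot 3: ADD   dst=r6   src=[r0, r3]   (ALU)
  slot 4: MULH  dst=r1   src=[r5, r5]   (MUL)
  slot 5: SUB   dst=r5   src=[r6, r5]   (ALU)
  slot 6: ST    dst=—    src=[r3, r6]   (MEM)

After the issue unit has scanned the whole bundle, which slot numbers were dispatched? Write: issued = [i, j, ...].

issued = [0, 1, 2]

slot 0 (ALU): ISSUE — free A0,Mu2,Ld1,B1 rp4 wp2
slot 1 (MUL): ISSUE — free A0,Mu1,Ld1,B1 rp2 wp1
slot 2 (MUL): ISSUE — free A0,Mu0,Ld1,B1 rp0 wp0
slot 3 (ALU): stall FU — free A0,Mu0,Ld1,B1 rp0 wp0
slot 4 (MUL): stall FU — free A0,Mu0,Ld1,B1 rp0 wp0
slot 5 (ALU): stall FU — free A0,Mu0,Ld1,B1 rp0 wp0
slot 6 (MEM): stall RD_PORT — free A0,Mu0,Ld1,B1 rp0 wp0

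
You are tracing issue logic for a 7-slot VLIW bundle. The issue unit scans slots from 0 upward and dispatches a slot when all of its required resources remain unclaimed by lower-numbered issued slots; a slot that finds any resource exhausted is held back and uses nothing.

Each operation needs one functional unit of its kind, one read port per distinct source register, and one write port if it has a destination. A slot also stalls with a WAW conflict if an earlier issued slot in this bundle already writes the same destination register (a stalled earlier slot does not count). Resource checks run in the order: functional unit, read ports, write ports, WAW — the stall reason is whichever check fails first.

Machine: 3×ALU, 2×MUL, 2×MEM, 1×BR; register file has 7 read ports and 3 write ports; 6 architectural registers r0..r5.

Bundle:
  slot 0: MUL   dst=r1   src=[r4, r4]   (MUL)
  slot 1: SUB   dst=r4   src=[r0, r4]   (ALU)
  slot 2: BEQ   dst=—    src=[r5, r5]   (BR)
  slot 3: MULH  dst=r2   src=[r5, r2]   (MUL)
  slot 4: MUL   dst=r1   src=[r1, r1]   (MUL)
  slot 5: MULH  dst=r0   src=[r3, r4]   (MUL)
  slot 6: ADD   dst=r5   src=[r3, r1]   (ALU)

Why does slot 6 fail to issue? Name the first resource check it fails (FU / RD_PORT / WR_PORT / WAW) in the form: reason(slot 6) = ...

reason(slot 6) = RD_PORT

#0 MUL src=r4,r4 dispatched  <A:3 Mu:1 Ld:2 B:1 rd:6 wr:2>
#1 ALU src=r0,r4 dispatched  <A:2 Mu:1 Ld:2 B:1 rd:4 wr:1>
#2 BR src=r5,r5 dispatched  <A:2 Mu:1 Ld:2 B:0 rd:3 wr:1>
#3 MUL src=r5,r2 dispatched  <A:2 Mu:0 Ld:2 B:0 rd:1 wr:0>
#4 MUL src=r1,r1 held:FU  <A:2 Mu:0 Ld:2 B:0 rd:1 wr:0>
#5 MUL src=r3,r4 held:FU  <A:2 Mu:0 Ld:2 B:0 rd:1 wr:0>
#6 ALU src=r3,r1 held:RD_PORT  <A:2 Mu:0 Ld:2 B:0 rd:1 wr:0>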